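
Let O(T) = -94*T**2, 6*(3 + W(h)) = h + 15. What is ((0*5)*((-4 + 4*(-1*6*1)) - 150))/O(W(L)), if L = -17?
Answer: 0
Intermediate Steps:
W(h) = -1/2 + h/6 (W(h) = -3 + (h + 15)/6 = -3 + (15 + h)/6 = -3 + (5/2 + h/6) = -1/2 + h/6)
((0*5)*((-4 + 4*(-1*6*1)) - 150))/O(W(L)) = ((0*5)*((-4 + 4*(-1*6*1)) - 150))/((-94*(-1/2 + (1/6)*(-17))**2)) = (0*((-4 + 4*(-6*1)) - 150))/((-94*(-1/2 - 17/6)**2)) = (0*((-4 + 4*(-6)) - 150))/((-94*(-10/3)**2)) = (0*((-4 - 24) - 150))/((-94*100/9)) = (0*(-28 - 150))/(-9400/9) = (0*(-178))*(-9/9400) = 0*(-9/9400) = 0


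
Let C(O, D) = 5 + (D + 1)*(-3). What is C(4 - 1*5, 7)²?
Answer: 361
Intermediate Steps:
C(O, D) = 2 - 3*D (C(O, D) = 5 + (1 + D)*(-3) = 5 + (-3 - 3*D) = 2 - 3*D)
C(4 - 1*5, 7)² = (2 - 3*7)² = (2 - 21)² = (-19)² = 361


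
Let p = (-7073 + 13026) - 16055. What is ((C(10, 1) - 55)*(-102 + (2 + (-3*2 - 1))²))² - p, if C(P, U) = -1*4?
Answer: 20648951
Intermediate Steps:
C(P, U) = -4
p = -10102 (p = 5953 - 16055 = -10102)
((C(10, 1) - 55)*(-102 + (2 + (-3*2 - 1))²))² - p = ((-4 - 55)*(-102 + (2 + (-3*2 - 1))²))² - 1*(-10102) = (-59*(-102 + (2 + (-6 - 1))²))² + 10102 = (-59*(-102 + (2 - 7)²))² + 10102 = (-59*(-102 + (-5)²))² + 10102 = (-59*(-102 + 25))² + 10102 = (-59*(-77))² + 10102 = 4543² + 10102 = 20638849 + 10102 = 20648951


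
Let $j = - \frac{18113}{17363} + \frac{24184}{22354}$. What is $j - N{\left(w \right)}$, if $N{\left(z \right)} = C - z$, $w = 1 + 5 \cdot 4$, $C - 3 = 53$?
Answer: $- \frac{6784814390}{194066251} \approx -34.961$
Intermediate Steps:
$C = 56$ ($C = 3 + 53 = 56$)
$w = 21$ ($w = 1 + 20 = 21$)
$N{\left(z \right)} = 56 - z$
$j = \frac{7504395}{194066251}$ ($j = \left(-18113\right) \frac{1}{17363} + 24184 \cdot \frac{1}{22354} = - \frac{18113}{17363} + \frac{12092}{11177} = \frac{7504395}{194066251} \approx 0.038669$)
$j - N{\left(w \right)} = \frac{7504395}{194066251} - \left(56 - 21\right) = \frac{7504395}{194066251} - 35 = - \frac{6784814390}{194066251}$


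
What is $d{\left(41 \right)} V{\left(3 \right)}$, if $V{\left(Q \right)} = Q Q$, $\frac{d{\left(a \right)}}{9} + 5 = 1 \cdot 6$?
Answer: $81$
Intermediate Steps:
$d{\left(a \right)} = 9$ ($d{\left(a \right)} = -45 + 9 \cdot 1 \cdot 6 = -45 + 9 \cdot 6 = -45 + 54 = 9$)
$V{\left(Q \right)} = Q^{2}$
$d{\left(41 \right)} V{\left(3 \right)} = 9 \cdot 3^{2} = 9 \cdot 9 = 81$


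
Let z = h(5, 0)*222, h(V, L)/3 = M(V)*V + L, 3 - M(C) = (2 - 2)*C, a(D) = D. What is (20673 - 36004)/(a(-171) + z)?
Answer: -15331/9819 ≈ -1.5614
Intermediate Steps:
M(C) = 3 (M(C) = 3 - (2 - 2)*C = 3 - 0*C = 3 - 1*0 = 3 + 0 = 3)
h(V, L) = 3*L + 9*V (h(V, L) = 3*(3*V + L) = 3*(L + 3*V) = 3*L + 9*V)
z = 9990 (z = (3*0 + 9*5)*222 = (0 + 45)*222 = 45*222 = 9990)
(20673 - 36004)/(a(-171) + z) = (20673 - 36004)/(-171 + 9990) = -15331/9819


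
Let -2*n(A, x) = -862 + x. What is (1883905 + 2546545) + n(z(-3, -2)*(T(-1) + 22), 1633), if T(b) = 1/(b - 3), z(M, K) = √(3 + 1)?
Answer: 8860129/2 ≈ 4.4301e+6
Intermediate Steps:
z(M, K) = 2 (z(M, K) = √4 = 2)
T(b) = 1/(-3 + b)
n(A, x) = 431 - x/2 (n(A, x) = -(-862 + x)/2 = 431 - x/2)
(1883905 + 2546545) + n(z(-3, -2)*(T(-1) + 22), 1633) = (1883905 + 2546545) + (431 - ½*1633) = 4430450 + (431 - 1633/2) = 4430450 - 771/2 = 8860129/2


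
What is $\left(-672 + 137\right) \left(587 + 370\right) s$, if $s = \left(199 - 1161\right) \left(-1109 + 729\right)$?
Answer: $-187164892200$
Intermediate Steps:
$s = 365560$ ($s = \left(-962\right) \left(-380\right) = 365560$)
$\left(-672 + 137\right) \left(587 + 370\right) s = \left(-672 + 137\right) \left(587 + 370\right) 365560 = \left(-535\right) 957 \cdot 365560 = \left(-511995\right) 365560 = -187164892200$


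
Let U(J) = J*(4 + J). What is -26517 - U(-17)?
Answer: -26738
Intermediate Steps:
-26517 - U(-17) = -26517 - (-17)*(4 - 17) = -26517 - (-17)*(-13) = -26517 - 1*221 = -26517 - 221 = -26738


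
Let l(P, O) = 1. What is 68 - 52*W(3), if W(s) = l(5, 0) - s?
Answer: 172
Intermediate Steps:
W(s) = 1 - s
68 - 52*W(3) = 68 - 52*(1 - 1*3) = 68 - 52*(1 - 3) = 68 - 52*(-2) = 68 + 104 = 172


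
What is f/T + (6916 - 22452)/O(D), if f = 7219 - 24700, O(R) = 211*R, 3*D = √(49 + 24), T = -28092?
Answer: 5827/9364 - 46608*√73/15403 ≈ -25.231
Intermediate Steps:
D = √73/3 (D = √(49 + 24)/3 = √73/3 ≈ 2.8480)
f = -17481
f/T + (6916 - 22452)/O(D) = -17481/(-28092) + (6916 - 22452)/((211*(√73/3))) = -17481*(-1/28092) - 15536*3*√73/15403 = 5827/9364 - 46608*√73/15403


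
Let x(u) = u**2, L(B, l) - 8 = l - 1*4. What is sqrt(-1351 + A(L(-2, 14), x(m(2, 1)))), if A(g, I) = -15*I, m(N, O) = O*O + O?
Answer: I*sqrt(1411) ≈ 37.563*I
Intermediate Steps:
m(N, O) = O + O**2 (m(N, O) = O**2 + O = O + O**2)
L(B, l) = 4 + l (L(B, l) = 8 + (l - 1*4) = 8 + (l - 4) = 8 + (-4 + l) = 4 + l)
sqrt(-1351 + A(L(-2, 14), x(m(2, 1)))) = sqrt(-1351 - 15*(1 + 1)**2) = sqrt(-1351 - 15*(1*2)**2) = sqrt(-1351 - 15*2**2) = sqrt(-1351 - 15*4) = sqrt(-1351 - 60) = sqrt(-1411) = I*sqrt(1411)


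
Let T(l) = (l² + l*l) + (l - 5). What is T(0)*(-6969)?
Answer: 34845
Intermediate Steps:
T(l) = -5 + l + 2*l² (T(l) = (l² + l²) + (-5 + l) = 2*l² + (-5 + l) = -5 + l + 2*l²)
T(0)*(-6969) = (-5 + 0 + 2*0²)*(-6969) = (-5 + 0 + 2*0)*(-6969) = (-5 + 0 + 0)*(-6969) = -5*(-6969) = 34845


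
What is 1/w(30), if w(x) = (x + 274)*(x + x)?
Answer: 1/18240 ≈ 5.4825e-5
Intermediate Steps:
w(x) = 2*x*(274 + x) (w(x) = (274 + x)*(2*x) = 2*x*(274 + x))
1/w(30) = 1/(2*30*(274 + 30)) = 1/(2*30*304) = 1/18240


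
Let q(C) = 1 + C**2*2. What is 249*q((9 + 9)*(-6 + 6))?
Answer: 249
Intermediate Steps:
q(C) = 1 + 2*C**2
249*q((9 + 9)*(-6 + 6)) = 249*(1 + 2*((9 + 9)*(-6 + 6))**2) = 249*(1 + 2*(18*0)**2) = 249*(1 + 2*0**2) = 249*(1 + 2*0) = 249*(1 + 0) = 249*1 = 249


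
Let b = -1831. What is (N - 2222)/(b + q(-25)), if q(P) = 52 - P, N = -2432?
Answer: 2327/877 ≈ 2.6534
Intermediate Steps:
(N - 2222)/(b + q(-25)) = (-2432 - 2222)/(-1831 + (52 - 1*(-25))) = -4654/(-1831 + (52 + 25)) = -4654/(-1831 + 77) = -4654/(-1754) = -4654*(-1/1754) = 2327/877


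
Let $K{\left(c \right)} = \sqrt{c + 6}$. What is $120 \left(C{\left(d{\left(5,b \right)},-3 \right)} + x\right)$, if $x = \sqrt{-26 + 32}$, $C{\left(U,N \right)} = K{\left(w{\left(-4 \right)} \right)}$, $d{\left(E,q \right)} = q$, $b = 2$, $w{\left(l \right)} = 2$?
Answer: $120 \sqrt{6} + 240 \sqrt{2} \approx 633.35$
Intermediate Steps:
$K{\left(c \right)} = \sqrt{6 + c}$
$C{\left(U,N \right)} = 2 \sqrt{2}$ ($C{\left(U,N \right)} = \sqrt{6 + 2} = \sqrt{8} = 2 \sqrt{2}$)
$x = \sqrt{6} \approx 2.4495$
$120 \left(C{\left(d{\left(5,b \right)},-3 \right)} + x\right) = 120 \left(2 \sqrt{2} + \sqrt{6}\right) = 120 \left(\sqrt{6} + 2 \sqrt{2}\right) = 120 \sqrt{6} + 240 \sqrt{2}$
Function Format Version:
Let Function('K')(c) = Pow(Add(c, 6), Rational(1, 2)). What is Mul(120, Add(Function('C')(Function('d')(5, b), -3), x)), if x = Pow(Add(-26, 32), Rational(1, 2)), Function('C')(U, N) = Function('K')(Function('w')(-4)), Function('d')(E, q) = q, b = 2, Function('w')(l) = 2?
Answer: Add(Mul(120, Pow(6, Rational(1, 2))), Mul(240, Pow(2, Rational(1, 2)))) ≈ 633.35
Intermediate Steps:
Function('K')(c) = Pow(Add(6, c), Rational(1, 2))
Function('C')(U, N) = Mul(2, Pow(2, Rational(1, 2))) (Function('C')(U, N) = Pow(Add(6, 2), Rational(1, 2)) = Pow(8, Rational(1, 2)) = Mul(2, Pow(2, Rational(1, 2))))
x = Pow(6, Rational(1, 2)) ≈ 2.4495
Mul(120, Add(Function('C')(Function('d')(5, b), -3), x)) = Mul(120, Add(Mul(2, Pow(2, Rational(1, 2))), Pow(6, Rational(1, 2)))) = Mul(120, Add(Pow(6, Rational(1, 2)), Mul(2, Pow(2, Rational(1, 2))))) = Add(Mul(120, Pow(6, Rational(1, 2))), Mul(240, Pow(2, Rational(1, 2))))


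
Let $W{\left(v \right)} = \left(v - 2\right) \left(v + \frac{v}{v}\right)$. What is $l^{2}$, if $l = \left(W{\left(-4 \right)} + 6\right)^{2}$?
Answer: $331776$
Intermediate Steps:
$W{\left(v \right)} = \left(1 + v\right) \left(-2 + v\right)$ ($W{\left(v \right)} = \left(-2 + v\right) \left(v + 1\right) = \left(-2 + v\right) \left(1 + v\right) = \left(1 + v\right) \left(-2 + v\right)$)
$l = 576$ ($l = \left(\left(-2 + \left(-4\right)^{2} - -4\right) + 6\right)^{2} = \left(\left(-2 + 16 + 4\right) + 6\right)^{2} = \left(18 + 6\right)^{2} = 24^{2} = 576$)
$l^{2} = 576^{2} = 331776$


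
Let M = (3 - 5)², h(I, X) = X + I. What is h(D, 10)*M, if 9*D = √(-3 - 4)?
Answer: 40 + 4*I*√7/9 ≈ 40.0 + 1.1759*I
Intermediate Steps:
D = I*√7/9 (D = √(-3 - 4)/9 = √(-7)/9 = (I*√7)/9 = I*√7/9 ≈ 0.29397*I)
h(I, X) = I + X
M = 4 (M = (-2)² = 4)
h(D, 10)*M = (I*√7/9 + 10)*4 = (10 + I*√7/9)*4 = 40 + 4*I*√7/9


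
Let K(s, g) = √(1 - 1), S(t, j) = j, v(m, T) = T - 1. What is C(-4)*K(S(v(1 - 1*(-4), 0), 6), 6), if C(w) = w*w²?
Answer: 0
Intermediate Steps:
v(m, T) = -1 + T
C(w) = w³
K(s, g) = 0 (K(s, g) = √0 = 0)
C(-4)*K(S(v(1 - 1*(-4), 0), 6), 6) = (-4)³*0 = -64*0 = 0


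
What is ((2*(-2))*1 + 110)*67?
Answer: 7102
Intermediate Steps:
((2*(-2))*1 + 110)*67 = (-4*1 + 110)*67 = (-4 + 110)*67 = 106*67 = 7102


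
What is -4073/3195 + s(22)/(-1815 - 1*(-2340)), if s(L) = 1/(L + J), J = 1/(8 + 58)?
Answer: -207118357/162481725 ≈ -1.2747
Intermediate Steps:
J = 1/66 ≈ 0.015152
s(L) = 1/(1/66 + L) (s(L) = 1/(L + 1/66) = 1/(1/66 + L))
-4073/3195 + s(22)/(-1815 - 1*(-2340)) = -4073/3195 + (66/(1 + 66*22))/(-1815 - 1*(-2340)) = -4073*1/3195 + (66/(1 + 1452))/(-1815 + 2340) = -4073/3195 + (66/1453)/525 = -4073/3195 + (66*(1/1453))*(1/525) = -4073/3195 + (66/1453)*(1/525) = -4073/3195 + 22/254275 = -207118357/162481725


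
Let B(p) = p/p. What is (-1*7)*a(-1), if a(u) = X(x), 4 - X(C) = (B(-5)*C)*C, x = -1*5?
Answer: 147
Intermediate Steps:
B(p) = 1
x = -5
X(C) = 4 - C² (X(C) = 4 - 1*C*C = 4 - C*C = 4 - C²)
a(u) = -21 (a(u) = 4 - 1*(-5)² = 4 - 1*25 = 4 - 25 = -21)
(-1*7)*a(-1) = -1*7*(-21) = -7*(-21) = 147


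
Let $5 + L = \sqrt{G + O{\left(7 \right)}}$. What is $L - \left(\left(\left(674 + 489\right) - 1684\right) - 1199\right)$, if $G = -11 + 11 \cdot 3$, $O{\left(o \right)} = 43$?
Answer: $1715 + \sqrt{65} \approx 1723.1$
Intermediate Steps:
$G = 22$ ($G = -11 + 33 = 22$)
$L = -5 + \sqrt{65}$ ($L = -5 + \sqrt{22 + 43} = -5 + \sqrt{65} \approx 3.0623$)
$L - \left(\left(\left(674 + 489\right) - 1684\right) - 1199\right) = \left(-5 + \sqrt{65}\right) - \left(\left(\left(674 + 489\right) - 1684\right) - 1199\right) = \left(-5 + \sqrt{65}\right) - \left(\left(1163 - 1684\right) - 1199\right) = \left(-5 + \sqrt{65}\right) - \left(-521 - 1199\right) = \left(-5 + \sqrt{65}\right) - -1720 = \left(-5 + \sqrt{65}\right) + 1720 = 1715 + \sqrt{65}$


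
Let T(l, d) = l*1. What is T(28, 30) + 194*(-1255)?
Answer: -243442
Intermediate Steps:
T(l, d) = l
T(28, 30) + 194*(-1255) = 28 + 194*(-1255) = 28 - 243470 = -243442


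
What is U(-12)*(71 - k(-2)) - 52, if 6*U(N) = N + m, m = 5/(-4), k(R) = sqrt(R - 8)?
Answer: -5011/24 + 53*I*sqrt(10)/24 ≈ -208.79 + 6.9834*I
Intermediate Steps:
k(R) = sqrt(-8 + R)
m = -5/4 (m = 5*(-1/4) = -5/4 ≈ -1.2500)
U(N) = -5/24 + N/6 (U(N) = (N - 5/4)/6 = (-5/4 + N)/6 = -5/24 + N/6)
U(-12)*(71 - k(-2)) - 52 = (-5/24 + (1/6)*(-12))*(71 - sqrt(-8 - 2)) - 52 = (-5/24 - 2)*(71 - sqrt(-10)) - 52 = -53*(71 - I*sqrt(10))/24 - 52 = (-3763/24 + 53*I*sqrt(10)/24) - 52 = -5011/24 + 53*I*sqrt(10)/24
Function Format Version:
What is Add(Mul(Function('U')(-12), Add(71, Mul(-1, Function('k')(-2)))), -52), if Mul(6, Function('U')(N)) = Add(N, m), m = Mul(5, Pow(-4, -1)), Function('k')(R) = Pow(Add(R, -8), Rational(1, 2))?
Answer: Add(Rational(-5011, 24), Mul(Rational(53, 24), I, Pow(10, Rational(1, 2)))) ≈ Add(-208.79, Mul(6.9834, I))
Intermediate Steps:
Function('k')(R) = Pow(Add(-8, R), Rational(1, 2))
m = Rational(-5, 4) (m = Mul(5, Rational(-1, 4)) = Rational(-5, 4) ≈ -1.2500)
Function('U')(N) = Add(Rational(-5, 24), Mul(Rational(1, 6), N)) (Function('U')(N) = Mul(Rational(1, 6), Add(N, Rational(-5, 4))) = Mul(Rational(1, 6), Add(Rational(-5, 4), N)) = Add(Rational(-5, 24), Mul(Rational(1, 6), N)))
Add(Mul(Function('U')(-12), Add(71, Mul(-1, Function('k')(-2)))), -52) = Add(Mul(Add(Rational(-5, 24), Mul(Rational(1, 6), -12)), Add(71, Mul(-1, Pow(Add(-8, -2), Rational(1, 2))))), -52) = Add(Mul(Add(Rational(-5, 24), -2), Add(71, Mul(-1, Pow(-10, Rational(1, 2))))), -52) = Add(Mul(Rational(-53, 24), Add(71, Mul(-1, Mul(I, Pow(10, Rational(1, 2)))))), -52) = Add(Mul(Rational(-53, 24), Add(71, Mul(-1, I, Pow(10, Rational(1, 2))))), -52) = Add(Add(Rational(-3763, 24), Mul(Rational(53, 24), I, Pow(10, Rational(1, 2)))), -52) = Add(Rational(-5011, 24), Mul(Rational(53, 24), I, Pow(10, Rational(1, 2))))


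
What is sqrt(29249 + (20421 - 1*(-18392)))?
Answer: sqrt(68062) ≈ 260.89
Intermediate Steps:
sqrt(29249 + (20421 - 1*(-18392))) = sqrt(29249 + (20421 + 18392)) = sqrt(29249 + 38813) = sqrt(68062)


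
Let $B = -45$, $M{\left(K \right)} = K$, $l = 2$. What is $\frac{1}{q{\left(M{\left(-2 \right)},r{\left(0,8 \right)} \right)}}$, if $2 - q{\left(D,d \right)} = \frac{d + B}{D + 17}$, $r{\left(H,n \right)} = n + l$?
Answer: $\frac{3}{13} \approx 0.23077$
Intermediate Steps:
$r{\left(H,n \right)} = 2 + n$ ($r{\left(H,n \right)} = n + 2 = 2 + n$)
$q{\left(D,d \right)} = 2 - \frac{-45 + d}{17 + D}$ ($q{\left(D,d \right)} = 2 - \frac{d - 45}{D + 17} = 2 - \frac{-45 + d}{17 + D}$)
$\frac{1}{q{\left(M{\left(-2 \right)},r{\left(0,8 \right)} \right)}} = \frac{1}{\frac{1}{17 - 2} \left(79 - \left(2 + 8\right) + 2 \left(-2\right)\right)} = \frac{1}{\frac{1}{15} \left(79 - 10 - 4\right)} = \frac{1}{\frac{1}{15} \cdot 65} = \frac{1}{\frac{13}{3}} = \frac{3}{13}$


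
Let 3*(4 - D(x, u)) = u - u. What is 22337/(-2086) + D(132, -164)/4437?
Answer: -14157275/1322226 ≈ -10.707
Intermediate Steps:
D(x, u) = 4 (D(x, u) = 4 - (u - u)/3 = 4 - ⅓*0 = 4 + 0 = 4)
22337/(-2086) + D(132, -164)/4437 = 22337/(-2086) + 4/4437 = 22337*(-1/2086) + 4*(1/4437) = -3191/298 + 4/4437 = -14157275/1322226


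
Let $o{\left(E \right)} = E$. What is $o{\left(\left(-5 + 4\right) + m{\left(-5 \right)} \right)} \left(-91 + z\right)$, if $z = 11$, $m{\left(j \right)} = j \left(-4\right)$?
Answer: $-1520$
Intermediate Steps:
$m{\left(j \right)} = - 4 j$
$o{\left(\left(-5 + 4\right) + m{\left(-5 \right)} \right)} \left(-91 + z\right) = \left(\left(-5 + 4\right) - -20\right) \left(-91 + 11\right) = \left(-1 + 20\right) \left(-80\right) = 19 \left(-80\right) = -1520$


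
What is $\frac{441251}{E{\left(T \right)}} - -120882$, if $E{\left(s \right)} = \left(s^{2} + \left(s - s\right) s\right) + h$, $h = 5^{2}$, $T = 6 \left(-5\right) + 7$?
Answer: $\frac{67409879}{554} \approx 1.2168 \cdot 10^{5}$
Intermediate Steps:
$T = -23$ ($T = -30 + 7 = -23$)
$h = 25$
$E{\left(s \right)} = 25 + s^{2}$ ($E{\left(s \right)} = \left(s^{2} + \left(s - s\right) s\right) + 25 = \left(s^{2} + 0 s\right) + 25 = \left(s^{2} + 0\right) + 25 = s^{2} + 25 = 25 + s^{2}$)
$\frac{441251}{E{\left(T \right)}} - -120882 = \frac{441251}{25 + \left(-23\right)^{2}} - -120882 = \frac{441251}{25 + 529} + 120882 = \frac{441251}{554} + 120882 = \frac{67409879}{554}$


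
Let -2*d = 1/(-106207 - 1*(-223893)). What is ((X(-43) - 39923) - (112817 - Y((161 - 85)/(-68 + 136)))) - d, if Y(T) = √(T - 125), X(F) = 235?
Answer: -35895406859/235372 + 9*I*√442/17 ≈ -1.5251e+5 + 11.13*I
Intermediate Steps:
Y(T) = √(-125 + T)
d = -1/235372 (d = -1/(2*(-106207 - 1*(-223893))) = -1/(2*(-106207 + 223893)) = -½/117686 = -½*1/117686 = -1/235372 ≈ -4.2486e-6)
((X(-43) - 39923) - (112817 - Y((161 - 85)/(-68 + 136)))) - d = ((235 - 39923) - (112817 - √(-125 + (161 - 85)/(-68 + 136)))) - 1*(-1/235372) = (-39688 - (112817 - √(-125 + 76/68))) + 1/235372 = (-39688 - (112817 - √(-125 + 76*(1/68)))) + 1/235372 = (-39688 - (112817 - √(-125 + 19/17))) + 1/235372 = (-39688 - (112817 - √(-2106/17))) + 1/235372 = (-39688 - (112817 - 9*I*√442/17)) + 1/235372 = (-39688 + (-112817 + 9*I*√442/17)) + 1/235372 = (-152505 + 9*I*√442/17) + 1/235372 = -35895406859/235372 + 9*I*√442/17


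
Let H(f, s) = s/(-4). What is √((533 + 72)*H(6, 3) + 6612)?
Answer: 3*√2737/2 ≈ 78.474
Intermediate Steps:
H(f, s) = -s/4 (H(f, s) = s*(-¼) = -s/4)
√((533 + 72)*H(6, 3) + 6612) = √((533 + 72)*(-¼*3) + 6612) = √(605*(-¾) + 6612) = √(-1815/4 + 6612) = √(24633/4) = 3*√2737/2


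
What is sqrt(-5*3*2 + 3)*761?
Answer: 2283*I*sqrt(3) ≈ 3954.3*I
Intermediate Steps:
sqrt(-5*3*2 + 3)*761 = sqrt(-15*2 + 3)*761 = sqrt(-30 + 3)*761 = sqrt(-27)*761 = (3*I*sqrt(3))*761 = 2283*I*sqrt(3)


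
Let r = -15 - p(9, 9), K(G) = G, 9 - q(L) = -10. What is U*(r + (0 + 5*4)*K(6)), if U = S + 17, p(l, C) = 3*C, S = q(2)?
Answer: 2808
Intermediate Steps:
q(L) = 19 (q(L) = 9 - 1*(-10) = 9 + 10 = 19)
S = 19
U = 36 (U = 19 + 17 = 36)
r = -42 (r = -15 - 3*9 = -15 - 1*27 = -15 - 27 = -42)
U*(r + (0 + 5*4)*K(6)) = 36*(-42 + (0 + 5*4)*6) = 36*(-42 + (0 + 20)*6) = 36*(-42 + 20*6) = 36*(-42 + 120) = 36*78 = 2808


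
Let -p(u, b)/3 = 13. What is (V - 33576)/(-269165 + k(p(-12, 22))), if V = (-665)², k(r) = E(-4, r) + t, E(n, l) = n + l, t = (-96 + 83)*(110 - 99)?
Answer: -408649/269351 ≈ -1.5172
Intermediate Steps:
t = -143 (t = -13*11 = -143)
p(u, b) = -39 (p(u, b) = -3*13 = -39)
E(n, l) = l + n
k(r) = -147 + r (k(r) = (r - 4) - 143 = (-4 + r) - 143 = -147 + r)
V = 442225
(V - 33576)/(-269165 + k(p(-12, 22))) = (442225 - 33576)/(-269165 + (-147 - 39)) = 408649/(-269165 - 186) = 408649/(-269351) = 408649*(-1/269351) = -408649/269351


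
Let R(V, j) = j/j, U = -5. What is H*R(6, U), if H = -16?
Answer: -16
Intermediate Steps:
R(V, j) = 1
H*R(6, U) = -16*1 = -16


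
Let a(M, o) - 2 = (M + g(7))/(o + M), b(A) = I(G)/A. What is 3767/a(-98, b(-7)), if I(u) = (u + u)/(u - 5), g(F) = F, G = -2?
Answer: 18104202/14071 ≈ 1286.6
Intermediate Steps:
I(u) = 2*u/(-5 + u) (I(u) = (2*u)/(-5 + u) = 2*u/(-5 + u))
b(A) = 4/(7*A) (b(A) = (2*(-2)/(-5 - 2))/A = (2*(-2)/(-7))/A = (2*(-2)*(-⅐))/A = 4/(7*A))
a(M, o) = 2 + (7 + M)/(M + o) (a(M, o) = 2 + (M + 7)/(o + M) = 2 + (7 + M)/(M + o))
3767/a(-98, b(-7)) = 3767/(((7 + 2*((4/7)/(-7)) + 3*(-98))/(-98 + (4/7)/(-7)))) = 3767/(((7 + 2*((4/7)*(-⅐)) - 294)/(-98 + (4/7)*(-⅐)))) = 3767/(((7 + 2*(-4/49) - 294)/(-98 - 4/49))) = 3767/(((7 - 8/49 - 294)/(-4806/49))) = 3767/((-49/4806*(-14071/49))) = 3767/(14071/4806) = 3767*(4806/14071) = 18104202/14071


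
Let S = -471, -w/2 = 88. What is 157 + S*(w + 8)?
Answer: 79285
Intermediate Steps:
w = -176 (w = -2*88 = -176)
157 + S*(w + 8) = 157 - 471*(-176 + 8) = 157 - 471*(-168) = 157 + 79128 = 79285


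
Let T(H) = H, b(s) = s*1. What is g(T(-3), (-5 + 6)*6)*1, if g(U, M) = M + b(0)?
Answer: 6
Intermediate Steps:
b(s) = s
g(U, M) = M (g(U, M) = M + 0 = M)
g(T(-3), (-5 + 6)*6)*1 = ((-5 + 6)*6)*1 = (1*6)*1 = 6*1 = 6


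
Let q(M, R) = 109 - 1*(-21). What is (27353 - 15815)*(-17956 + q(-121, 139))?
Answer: -205676388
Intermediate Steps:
q(M, R) = 130 (q(M, R) = 109 + 21 = 130)
(27353 - 15815)*(-17956 + q(-121, 139)) = (27353 - 15815)*(-17956 + 130) = 11538*(-17826) = -205676388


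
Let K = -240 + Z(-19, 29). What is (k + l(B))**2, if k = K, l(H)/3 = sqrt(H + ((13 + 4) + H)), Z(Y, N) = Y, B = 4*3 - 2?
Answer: 67414 - 1554*sqrt(37) ≈ 57961.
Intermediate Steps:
B = 10 (B = 12 - 2 = 10)
l(H) = 3*sqrt(17 + 2*H) (l(H) = 3*sqrt(H + ((13 + 4) + H)) = 3*sqrt(H + (17 + H)) = 3*sqrt(17 + 2*H))
K = -259 (K = -240 - 19 = -259)
k = -259
(k + l(B))**2 = (-259 + 3*sqrt(17 + 2*10))**2 = (-259 + 3*sqrt(17 + 20))**2 = (-259 + 3*sqrt(37))**2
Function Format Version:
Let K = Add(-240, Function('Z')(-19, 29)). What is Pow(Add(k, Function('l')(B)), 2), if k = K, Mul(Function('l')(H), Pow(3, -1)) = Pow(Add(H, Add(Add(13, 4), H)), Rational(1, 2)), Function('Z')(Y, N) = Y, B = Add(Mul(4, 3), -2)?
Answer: Add(67414, Mul(-1554, Pow(37, Rational(1, 2)))) ≈ 57961.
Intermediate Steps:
B = 10 (B = Add(12, -2) = 10)
Function('l')(H) = Mul(3, Pow(Add(17, Mul(2, H)), Rational(1, 2))) (Function('l')(H) = Mul(3, Pow(Add(H, Add(Add(13, 4), H)), Rational(1, 2))) = Mul(3, Pow(Add(H, Add(17, H)), Rational(1, 2))) = Mul(3, Pow(Add(17, Mul(2, H)), Rational(1, 2))))
K = -259 (K = Add(-240, -19) = -259)
k = -259
Pow(Add(k, Function('l')(B)), 2) = Pow(Add(-259, Mul(3, Pow(Add(17, Mul(2, 10)), Rational(1, 2)))), 2) = Pow(Add(-259, Mul(3, Pow(Add(17, 20), Rational(1, 2)))), 2) = Pow(Add(-259, Mul(3, Pow(37, Rational(1, 2)))), 2)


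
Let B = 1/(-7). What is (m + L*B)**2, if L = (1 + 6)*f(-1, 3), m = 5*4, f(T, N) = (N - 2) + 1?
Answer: 324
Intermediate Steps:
f(T, N) = -1 + N (f(T, N) = (-2 + N) + 1 = -1 + N)
m = 20
B = -1/7 (B = 1*(-1/7) = -1/7 ≈ -0.14286)
L = 14 (L = (1 + 6)*(-1 + 3) = 7*2 = 14)
(m + L*B)**2 = (20 + 14*(-1/7))**2 = (20 - 2)**2 = 18**2 = 324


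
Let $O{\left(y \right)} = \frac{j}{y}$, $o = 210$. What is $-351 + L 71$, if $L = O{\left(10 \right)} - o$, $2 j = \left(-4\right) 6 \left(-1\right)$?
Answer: $- \frac{75879}{5} \approx -15176.0$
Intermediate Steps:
$j = 12$ ($j = \frac{\left(-4\right) 6 \left(-1\right)}{2} = \frac{\left(-24\right) \left(-1\right)}{2} = \frac{1}{2} \cdot 24 = 12$)
$O{\left(y \right)} = \frac{12}{y}$
$L = - \frac{1044}{5}$ ($L = \frac{12}{10} - 210 = 12 \cdot \frac{1}{10} - 210 = \frac{6}{5} - 210 = - \frac{1044}{5} \approx -208.8$)
$-351 + L 71 = -351 - \frac{74124}{5} = - \frac{75879}{5}$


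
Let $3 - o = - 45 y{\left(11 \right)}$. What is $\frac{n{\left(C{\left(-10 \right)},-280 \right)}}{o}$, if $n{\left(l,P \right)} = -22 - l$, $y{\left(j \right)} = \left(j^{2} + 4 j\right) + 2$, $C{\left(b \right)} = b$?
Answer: $- \frac{2}{1253} \approx -0.0015962$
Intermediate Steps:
$y{\left(j \right)} = 2 + j^{2} + 4 j$
$o = 7518$ ($o = 3 - - 45 \left(2 + 11^{2} + 4 \cdot 11\right) = 3 - - 45 \left(2 + 121 + 44\right) = 3 - \left(-45\right) 167 = 3 - -7515 = 3 + 7515 = 7518$)
$\frac{n{\left(C{\left(-10 \right)},-280 \right)}}{o} = \frac{-22 - -10}{7518} = \left(-22 + 10\right) \frac{1}{7518} = \left(-12\right) \frac{1}{7518} = - \frac{2}{1253}$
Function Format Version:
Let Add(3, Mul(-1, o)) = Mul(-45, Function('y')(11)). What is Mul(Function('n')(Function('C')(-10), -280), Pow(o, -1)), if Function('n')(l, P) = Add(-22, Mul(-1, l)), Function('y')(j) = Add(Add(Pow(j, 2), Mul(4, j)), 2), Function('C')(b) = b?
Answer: Rational(-2, 1253) ≈ -0.0015962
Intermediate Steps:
Function('y')(j) = Add(2, Pow(j, 2), Mul(4, j))
o = 7518 (o = Add(3, Mul(-1, Mul(-45, Add(2, Pow(11, 2), Mul(4, 11))))) = Add(3, Mul(-1, Mul(-45, Add(2, 121, 44)))) = Add(3, Mul(-1, Mul(-45, 167))) = Add(3, Mul(-1, -7515)) = Add(3, 7515) = 7518)
Mul(Function('n')(Function('C')(-10), -280), Pow(o, -1)) = Mul(Add(-22, Mul(-1, -10)), Pow(7518, -1)) = Mul(Add(-22, 10), Rational(1, 7518)) = Mul(-12, Rational(1, 7518)) = Rational(-2, 1253)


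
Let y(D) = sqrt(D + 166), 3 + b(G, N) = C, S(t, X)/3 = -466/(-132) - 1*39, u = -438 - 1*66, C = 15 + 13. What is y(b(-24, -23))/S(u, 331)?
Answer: -22*sqrt(191)/2341 ≈ -0.12988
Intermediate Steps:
C = 28
u = -504 (u = -438 - 66 = -504)
S(t, X) = -2341/22 (S(t, X) = 3*(-466/(-132) - 1*39) = 3*(-466*(-1/132) - 39) = 3*(233/66 - 39) = 3*(-2341/66) = -2341/22)
b(G, N) = 25 (b(G, N) = -3 + 28 = 25)
y(D) = sqrt(166 + D)
y(b(-24, -23))/S(u, 331) = sqrt(166 + 25)/(-2341/22) = sqrt(191)*(-22/2341) = -22*sqrt(191)/2341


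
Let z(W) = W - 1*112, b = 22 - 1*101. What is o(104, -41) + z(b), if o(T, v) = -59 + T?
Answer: -146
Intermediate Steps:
b = -79 (b = 22 - 101 = -79)
z(W) = -112 + W (z(W) = W - 112 = -112 + W)
o(104, -41) + z(b) = (-59 + 104) + (-112 - 79) = 45 - 191 = -146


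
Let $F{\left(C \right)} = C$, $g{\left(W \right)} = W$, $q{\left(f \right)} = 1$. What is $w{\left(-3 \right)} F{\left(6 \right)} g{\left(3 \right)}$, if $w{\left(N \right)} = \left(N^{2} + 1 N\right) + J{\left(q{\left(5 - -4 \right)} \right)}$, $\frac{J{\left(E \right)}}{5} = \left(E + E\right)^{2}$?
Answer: $468$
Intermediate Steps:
$J{\left(E \right)} = 20 E^{2}$ ($J{\left(E \right)} = 5 \left(E + E\right)^{2} = 5 \left(2 E\right)^{2} = 5 \cdot 4 E^{2} = 20 E^{2}$)
$w{\left(N \right)} = 20 + N + N^{2}$ ($w{\left(N \right)} = \left(N^{2} + 1 N\right) + 20 \cdot 1^{2} = \left(N^{2} + N\right) + 20 \cdot 1 = \left(N + N^{2}\right) + 20 = 20 + N + N^{2}$)
$w{\left(-3 \right)} F{\left(6 \right)} g{\left(3 \right)} = \left(20 - 3 + \left(-3\right)^{2}\right) 6 \cdot 3 = \left(20 - 3 + 9\right) 6 \cdot 3 = 26 \cdot 6 \cdot 3 = 156 \cdot 3 = 468$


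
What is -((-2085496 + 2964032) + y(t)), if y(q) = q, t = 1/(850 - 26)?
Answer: -723913665/824 ≈ -8.7854e+5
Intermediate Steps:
t = 1/824 ≈ 0.0012136
-((-2085496 + 2964032) + y(t)) = -((-2085496 + 2964032) + 1/824) = -(878536 + 1/824) = -1*723913665/824 = -723913665/824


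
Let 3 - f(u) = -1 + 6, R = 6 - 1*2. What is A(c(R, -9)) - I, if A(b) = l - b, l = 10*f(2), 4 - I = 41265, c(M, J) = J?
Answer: 41250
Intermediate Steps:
R = 4 (R = 6 - 2 = 4)
f(u) = -2 (f(u) = 3 - (-1 + 6) = 3 - 1*5 = 3 - 5 = -2)
I = -41261 (I = 4 - 1*41265 = 4 - 41265 = -41261)
l = -20 (l = 10*(-2) = -20)
A(b) = -20 - b
A(c(R, -9)) - I = (-20 - 1*(-9)) - 1*(-41261) = (-20 + 9) + 41261 = -11 + 41261 = 41250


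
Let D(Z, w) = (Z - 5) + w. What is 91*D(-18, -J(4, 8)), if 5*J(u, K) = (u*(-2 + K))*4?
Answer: -19201/5 ≈ -3840.2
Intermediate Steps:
J(u, K) = 4*u*(-2 + K)/5 (J(u, K) = ((u*(-2 + K))*4)/5 = (4*u*(-2 + K))/5 = 4*u*(-2 + K)/5)
D(Z, w) = -5 + Z + w (D(Z, w) = (-5 + Z) + w = -5 + Z + w)
91*D(-18, -J(4, 8)) = 91*(-5 - 18 - 4*4*(-2 + 8)/5) = 91*(-5 - 18 - 4*4*6/5) = 91*(-5 - 18 - 1*96/5) = 91*(-5 - 18 - 96/5) = 91*(-211/5) = -19201/5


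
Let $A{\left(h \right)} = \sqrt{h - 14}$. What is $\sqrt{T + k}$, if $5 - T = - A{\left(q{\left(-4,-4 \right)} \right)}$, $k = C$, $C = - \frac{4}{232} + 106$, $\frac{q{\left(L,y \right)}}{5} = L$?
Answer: $\frac{\sqrt{373346 + 3364 i \sqrt{34}}}{58} \approx 10.538 + 0.27665 i$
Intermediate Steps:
$q{\left(L,y \right)} = 5 L$
$A{\left(h \right)} = \sqrt{-14 + h}$
$C = \frac{6147}{58}$ ($C = \left(-4\right) \frac{1}{232} + 106 = - \frac{1}{58} + 106 = \frac{6147}{58} \approx 105.98$)
$k = \frac{6147}{58} \approx 105.98$
$T = 5 + i \sqrt{34}$ ($T = 5 - - \sqrt{-14 + 5 \left(-4\right)} = 5 - - \sqrt{-14 - 20} = 5 - - \sqrt{-34} = 5 - - i \sqrt{34} = 5 + i \sqrt{34} \approx 5.0 + 5.831 i$)
$\sqrt{T + k} = \sqrt{\left(5 + i \sqrt{34}\right) + \frac{6147}{58}} = \sqrt{\frac{6437}{58} + i \sqrt{34}}$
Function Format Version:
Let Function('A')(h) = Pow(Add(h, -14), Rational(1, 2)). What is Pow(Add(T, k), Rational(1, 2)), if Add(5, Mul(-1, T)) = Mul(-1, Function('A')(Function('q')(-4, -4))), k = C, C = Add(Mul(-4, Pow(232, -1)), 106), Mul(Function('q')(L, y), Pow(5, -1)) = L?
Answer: Mul(Rational(1, 58), Pow(Add(373346, Mul(3364, I, Pow(34, Rational(1, 2)))), Rational(1, 2))) ≈ Add(10.538, Mul(0.27665, I))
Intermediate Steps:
Function('q')(L, y) = Mul(5, L)
Function('A')(h) = Pow(Add(-14, h), Rational(1, 2))
C = Rational(6147, 58) (C = Add(Mul(-4, Rational(1, 232)), 106) = Add(Rational(-1, 58), 106) = Rational(6147, 58) ≈ 105.98)
k = Rational(6147, 58) ≈ 105.98
T = Add(5, Mul(I, Pow(34, Rational(1, 2)))) (T = Add(5, Mul(-1, Mul(-1, Pow(Add(-14, Mul(5, -4)), Rational(1, 2))))) = Add(5, Mul(-1, Mul(-1, Pow(Add(-14, -20), Rational(1, 2))))) = Add(5, Mul(-1, Mul(-1, Pow(-34, Rational(1, 2))))) = Add(5, Mul(-1, Mul(-1, Mul(I, Pow(34, Rational(1, 2)))))) = Add(5, Mul(-1, Mul(-1, I, Pow(34, Rational(1, 2))))) = Add(5, Mul(I, Pow(34, Rational(1, 2)))) ≈ Add(5.0000, Mul(5.8310, I)))
Pow(Add(T, k), Rational(1, 2)) = Pow(Add(Add(5, Mul(I, Pow(34, Rational(1, 2)))), Rational(6147, 58)), Rational(1, 2)) = Pow(Add(Rational(6437, 58), Mul(I, Pow(34, Rational(1, 2)))), Rational(1, 2))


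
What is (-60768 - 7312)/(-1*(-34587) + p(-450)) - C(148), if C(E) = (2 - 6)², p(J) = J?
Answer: -614272/34137 ≈ -17.994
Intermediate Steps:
C(E) = 16 (C(E) = (-4)² = 16)
(-60768 - 7312)/(-1*(-34587) + p(-450)) - C(148) = (-60768 - 7312)/(-1*(-34587) - 450) - 1*16 = -68080/(34587 - 450) - 16 = -68080/34137 - 16 = -614272/34137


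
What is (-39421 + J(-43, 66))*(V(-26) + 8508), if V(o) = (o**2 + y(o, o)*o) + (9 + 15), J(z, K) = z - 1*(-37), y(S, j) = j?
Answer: -389696468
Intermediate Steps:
J(z, K) = 37 + z (J(z, K) = z + 37 = 37 + z)
V(o) = 24 + 2*o**2 (V(o) = (o**2 + o*o) + (9 + 15) = (o**2 + o**2) + 24 = 2*o**2 + 24 = 24 + 2*o**2)
(-39421 + J(-43, 66))*(V(-26) + 8508) = (-39421 + (37 - 43))*((24 + 2*(-26)**2) + 8508) = (-39421 - 6)*((24 + 2*676) + 8508) = -39427*((24 + 1352) + 8508) = -39427*(1376 + 8508) = -39427*9884 = -389696468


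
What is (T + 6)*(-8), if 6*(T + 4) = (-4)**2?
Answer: -112/3 ≈ -37.333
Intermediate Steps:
T = -4/3 (T = -4 + (1/6)*(-4)**2 = -4 + (1/6)*16 = -4 + 8/3 = -4/3 ≈ -1.3333)
(T + 6)*(-8) = (-4/3 + 6)*(-8) = (14/3)*(-8) = -112/3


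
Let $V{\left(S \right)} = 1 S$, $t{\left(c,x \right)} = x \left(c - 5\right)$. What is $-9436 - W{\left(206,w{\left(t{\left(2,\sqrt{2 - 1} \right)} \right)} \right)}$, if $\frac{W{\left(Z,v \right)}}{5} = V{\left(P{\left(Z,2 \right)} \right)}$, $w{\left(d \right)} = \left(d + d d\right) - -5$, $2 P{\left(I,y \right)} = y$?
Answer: $-9441$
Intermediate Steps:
$t{\left(c,x \right)} = x \left(-5 + c\right)$
$P{\left(I,y \right)} = \frac{y}{2}$
$w{\left(d \right)} = 5 + d + d^{2}$ ($w{\left(d \right)} = \left(d + d^{2}\right) + 5 = 5 + d + d^{2}$)
$V{\left(S \right)} = S$
$W{\left(Z,v \right)} = 5$ ($W{\left(Z,v \right)} = 5 \cdot \frac{1}{2} \cdot 2 = 5 \cdot 1 = 5$)
$-9436 - W{\left(206,w{\left(t{\left(2,\sqrt{2 - 1} \right)} \right)} \right)} = -9436 - 5 = -9441$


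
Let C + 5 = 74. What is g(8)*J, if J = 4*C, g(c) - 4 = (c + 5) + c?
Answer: 6900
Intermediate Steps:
C = 69 (C = -5 + 74 = 69)
g(c) = 9 + 2*c (g(c) = 4 + ((c + 5) + c) = 4 + ((5 + c) + c) = 4 + (5 + 2*c) = 9 + 2*c)
J = 276 (J = 4*69 = 276)
g(8)*J = (9 + 2*8)*276 = (9 + 16)*276 = 25*276 = 6900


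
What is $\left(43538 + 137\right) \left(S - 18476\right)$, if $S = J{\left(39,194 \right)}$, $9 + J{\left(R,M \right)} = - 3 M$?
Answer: $-832751225$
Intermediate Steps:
$J{\left(R,M \right)} = -9 - 3 M$
$S = -591$ ($S = -9 - 582 = -591$)
$\left(43538 + 137\right) \left(S - 18476\right) = \left(43538 + 137\right) \left(-591 - 18476\right) = 43675 \left(-19067\right) = -832751225$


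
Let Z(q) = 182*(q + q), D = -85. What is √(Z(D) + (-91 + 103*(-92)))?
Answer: I*√40507 ≈ 201.26*I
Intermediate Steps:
Z(q) = 364*q (Z(q) = 182*(2*q) = 364*q)
√(Z(D) + (-91 + 103*(-92))) = √(364*(-85) + (-91 + 103*(-92))) = √(-30940 + (-91 - 9476)) = √(-30940 - 9567) = √(-40507) = I*√40507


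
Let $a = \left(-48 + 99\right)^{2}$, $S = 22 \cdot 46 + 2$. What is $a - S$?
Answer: $1587$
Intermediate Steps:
$S = 1014$ ($S = 1012 + 2 = 1014$)
$a = 2601$ ($a = 51^{2} = 2601$)
$a - S = 2601 - 1014 = 1587$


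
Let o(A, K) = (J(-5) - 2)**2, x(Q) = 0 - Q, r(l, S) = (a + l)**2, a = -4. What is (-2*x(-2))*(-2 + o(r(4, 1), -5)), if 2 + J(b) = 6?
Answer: -8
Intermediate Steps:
J(b) = 4 (J(b) = -2 + 6 = 4)
r(l, S) = (-4 + l)**2
x(Q) = -Q
o(A, K) = 4 (o(A, K) = (4 - 2)**2 = 2**2 = 4)
(-2*x(-2))*(-2 + o(r(4, 1), -5)) = (-(-2)*(-2))*(-2 + 4) = -2*2*2 = -4*2 = -8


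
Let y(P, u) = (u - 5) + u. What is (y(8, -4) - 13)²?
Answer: 676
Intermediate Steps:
y(P, u) = -5 + 2*u (y(P, u) = (-5 + u) + u = -5 + 2*u)
(y(8, -4) - 13)² = ((-5 + 2*(-4)) - 13)² = ((-5 - 8) - 13)² = (-13 - 13)² = (-26)² = 676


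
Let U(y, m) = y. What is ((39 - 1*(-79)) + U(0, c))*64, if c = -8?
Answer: 7552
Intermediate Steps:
((39 - 1*(-79)) + U(0, c))*64 = ((39 - 1*(-79)) + 0)*64 = ((39 + 79) + 0)*64 = (118 + 0)*64 = 118*64 = 7552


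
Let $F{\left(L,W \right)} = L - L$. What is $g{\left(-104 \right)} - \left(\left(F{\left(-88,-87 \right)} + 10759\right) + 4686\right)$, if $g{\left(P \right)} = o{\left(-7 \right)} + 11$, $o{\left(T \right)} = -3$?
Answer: $-15437$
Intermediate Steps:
$F{\left(L,W \right)} = 0$
$g{\left(P \right)} = 8$ ($g{\left(P \right)} = -3 + 11 = 8$)
$g{\left(-104 \right)} - \left(\left(F{\left(-88,-87 \right)} + 10759\right) + 4686\right) = 8 - \left(\left(0 + 10759\right) + 4686\right) = 8 - \left(10759 + 4686\right) = 8 - 15445 = -15437$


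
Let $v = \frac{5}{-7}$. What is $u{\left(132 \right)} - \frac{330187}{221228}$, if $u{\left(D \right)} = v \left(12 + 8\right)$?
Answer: $- \frac{3490587}{221228} \approx -15.778$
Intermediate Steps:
$v = - \frac{5}{7}$ ($v = 5 \left(- \frac{1}{7}\right) = - \frac{5}{7} \approx -0.71429$)
$u{\left(D \right)} = - \frac{100}{7}$ ($u{\left(D \right)} = - \frac{5 \left(12 + 8\right)}{7} = \left(- \frac{5}{7}\right) 20 = - \frac{100}{7}$)
$u{\left(132 \right)} - \frac{330187}{221228} = - \frac{100}{7} - \frac{330187}{221228} = - \frac{3490587}{221228}$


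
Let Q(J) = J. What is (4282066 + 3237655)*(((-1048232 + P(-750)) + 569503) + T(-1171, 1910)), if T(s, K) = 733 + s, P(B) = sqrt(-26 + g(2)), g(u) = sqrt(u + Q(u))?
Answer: -3603202152407 + 15039442*I*sqrt(6) ≈ -3.6032e+12 + 3.6839e+7*I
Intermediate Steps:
g(u) = sqrt(2)*sqrt(u) (g(u) = sqrt(u + u) = sqrt(2*u) = sqrt(2)*sqrt(u))
P(B) = 2*I*sqrt(6) (P(B) = sqrt(-26 + sqrt(2)*sqrt(2)) = sqrt(-26 + 2) = sqrt(-24) = 2*I*sqrt(6))
(4282066 + 3237655)*(((-1048232 + P(-750)) + 569503) + T(-1171, 1910)) = (4282066 + 3237655)*(((-1048232 + 2*I*sqrt(6)) + 569503) + (733 - 1171)) = 7519721*((-478729 + 2*I*sqrt(6)) - 438) = 7519721*(-479167 + 2*I*sqrt(6)) = -3603202152407 + 15039442*I*sqrt(6)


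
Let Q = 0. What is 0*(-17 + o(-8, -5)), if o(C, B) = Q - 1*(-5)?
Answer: 0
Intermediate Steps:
o(C, B) = 5 (o(C, B) = 0 - 1*(-5) = 0 + 5 = 5)
0*(-17 + o(-8, -5)) = 0*(-17 + 5) = 0*(-12) = 0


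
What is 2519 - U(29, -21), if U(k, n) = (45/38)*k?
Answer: 94417/38 ≈ 2484.7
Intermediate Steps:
U(k, n) = 45*k/38 (U(k, n) = (45*(1/38))*k = 45*k/38)
2519 - U(29, -21) = 2519 - 45*29/38 = 2519 - 1*1305/38 = 2519 - 1305/38 = 94417/38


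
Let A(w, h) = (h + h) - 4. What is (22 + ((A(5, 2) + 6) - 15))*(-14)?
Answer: -182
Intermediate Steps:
A(w, h) = -4 + 2*h (A(w, h) = 2*h - 4 = -4 + 2*h)
(22 + ((A(5, 2) + 6) - 15))*(-14) = (22 + (((-4 + 2*2) + 6) - 15))*(-14) = (22 + (((-4 + 4) + 6) - 15))*(-14) = (22 + ((0 + 6) - 15))*(-14) = (22 + (6 - 15))*(-14) = (22 - 9)*(-14) = 13*(-14) = -182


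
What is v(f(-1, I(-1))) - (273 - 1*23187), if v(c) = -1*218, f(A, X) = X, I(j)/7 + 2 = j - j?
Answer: 22696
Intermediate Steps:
I(j) = -14 (I(j) = -14 + 7*(j - j) = -14 + 7*0 = -14 + 0 = -14)
v(c) = -218
v(f(-1, I(-1))) - (273 - 1*23187) = -218 - (273 - 1*23187) = -218 - (273 - 23187) = -218 - 1*(-22914) = -218 + 22914 = 22696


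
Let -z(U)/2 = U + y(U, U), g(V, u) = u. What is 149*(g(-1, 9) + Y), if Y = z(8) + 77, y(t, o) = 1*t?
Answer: 8046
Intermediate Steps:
y(t, o) = t
z(U) = -4*U (z(U) = -2*(U + U) = -4*U)
Y = 45 (Y = -4*8 + 77 = -32 + 77 = 45)
149*(g(-1, 9) + Y) = 149*(9 + 45) = 149*54 = 8046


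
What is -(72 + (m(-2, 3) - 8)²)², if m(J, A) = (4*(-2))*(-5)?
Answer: -1201216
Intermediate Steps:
m(J, A) = 40 (m(J, A) = -8*(-5) = 40)
-(72 + (m(-2, 3) - 8)²)² = -(72 + (40 - 8)²)² = -(72 + 32²)² = -(72 + 1024)² = -1*1096² = -1*1201216 = -1201216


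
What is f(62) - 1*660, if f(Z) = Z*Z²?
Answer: 237668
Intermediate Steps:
f(Z) = Z³
f(62) - 1*660 = 62³ - 1*660 = 238328 - 660 = 237668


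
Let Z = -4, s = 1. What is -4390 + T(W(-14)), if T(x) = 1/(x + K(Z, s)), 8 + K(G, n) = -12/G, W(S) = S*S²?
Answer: -12068111/2749 ≈ -4390.0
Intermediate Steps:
W(S) = S³
K(G, n) = -8 - 12/G
T(x) = 1/(-5 + x) (T(x) = 1/(x + (-8 - 12/(-4))) = 1/(x + (-8 - 12*(-¼))) = 1/(x + (-8 + 3)) = 1/(x - 5) = 1/(-5 + x))
-4390 + T(W(-14)) = -4390 + 1/(-5 + (-14)³) = -4390 + 1/(-5 - 2744) = -4390 + 1/(-2749) = -4390 - 1/2749 = -12068111/2749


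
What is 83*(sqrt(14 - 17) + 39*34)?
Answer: 110058 + 83*I*sqrt(3) ≈ 1.1006e+5 + 143.76*I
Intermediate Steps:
83*(sqrt(14 - 17) + 39*34) = 83*(sqrt(-3) + 1326) = 83*(I*sqrt(3) + 1326) = 83*(1326 + I*sqrt(3)) = 110058 + 83*I*sqrt(3)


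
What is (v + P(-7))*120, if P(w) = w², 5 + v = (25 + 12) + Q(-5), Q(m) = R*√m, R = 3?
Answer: 9720 + 360*I*√5 ≈ 9720.0 + 804.98*I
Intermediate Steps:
Q(m) = 3*√m
v = 32 + 3*I*√5 (v = -5 + ((25 + 12) + 3*√(-5)) = -5 + (37 + 3*(I*√5)) = -5 + (37 + 3*I*√5) = 32 + 3*I*√5 ≈ 32.0 + 6.7082*I)
(v + P(-7))*120 = ((32 + 3*I*√5) + (-7)²)*120 = ((32 + 3*I*√5) + 49)*120 = (81 + 3*I*√5)*120 = 9720 + 360*I*√5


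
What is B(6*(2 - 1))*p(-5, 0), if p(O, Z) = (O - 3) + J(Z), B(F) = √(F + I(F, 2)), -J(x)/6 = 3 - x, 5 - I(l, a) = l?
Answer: -26*√5 ≈ -58.138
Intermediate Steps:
I(l, a) = 5 - l
J(x) = -18 + 6*x (J(x) = -6*(3 - x) = -18 + 6*x)
B(F) = √5 (B(F) = √(F + (5 - F)) = √5)
p(O, Z) = -21 + O + 6*Z (p(O, Z) = (O - 3) + (-18 + 6*Z) = (-3 + O) + (-18 + 6*Z) = -21 + O + 6*Z)
B(6*(2 - 1))*p(-5, 0) = √5*(-21 - 5 + 6*0) = √5*(-21 - 5 + 0) = √5*(-26) = -26*√5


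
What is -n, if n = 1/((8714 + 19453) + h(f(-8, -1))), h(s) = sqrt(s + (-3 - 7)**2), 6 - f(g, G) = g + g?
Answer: -28167/793379767 + sqrt(122)/793379767 ≈ -3.5489e-5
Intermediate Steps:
f(g, G) = 6 - 2*g (f(g, G) = 6 - (g + g) = 6 - 2*g)
h(s) = sqrt(100 + s) (h(s) = sqrt(s + (-10)**2) = sqrt(s + 100) = sqrt(100 + s))
n = 1/(28167 + sqrt(122)) (n = 1/((8714 + 19453) + sqrt(100 + (6 - 2*(-8)))) = 1/(28167 + sqrt(100 + (6 + 16))) = 1/(28167 + sqrt(100 + 22)) = 1/(28167 + sqrt(122)) ≈ 3.5489e-5)
-n = -(28167/793379767 - sqrt(122)/793379767) = -28167/793379767 + sqrt(122)/793379767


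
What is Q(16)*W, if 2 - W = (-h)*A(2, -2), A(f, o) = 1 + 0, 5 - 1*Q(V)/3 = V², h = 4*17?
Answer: -52710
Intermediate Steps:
h = 68
Q(V) = 15 - 3*V²
A(f, o) = 1
W = 70 (W = 2 - (-1*68) = 2 - (-68) = 2 - 1*(-68) = 2 + 68 = 70)
Q(16)*W = (15 - 3*16²)*70 = (15 - 3*256)*70 = (15 - 768)*70 = -753*70 = -52710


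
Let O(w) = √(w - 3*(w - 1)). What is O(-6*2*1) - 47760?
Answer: -47760 + 3*√3 ≈ -47755.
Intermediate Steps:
O(w) = √(3 - 2*w) (O(w) = √(w - 3*(-1 + w)) = √(w + (3 - 3*w)) = √(3 - 2*w))
O(-6*2*1) - 47760 = √(3 - 2*(-6*2)) - 47760 = √(3 - (-24)) - 47760 = √(3 - 2*(-12)) - 47760 = √(3 + 24) - 47760 = √27 - 47760 = 3*√3 - 47760 = -47760 + 3*√3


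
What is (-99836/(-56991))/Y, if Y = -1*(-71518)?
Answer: 4538/185267379 ≈ 2.4494e-5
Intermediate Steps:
Y = 71518
(-99836/(-56991))/Y = -99836/(-56991)/71518 = -99836*(-1/56991)*(1/71518) = (9076/5181)*(1/71518) = 4538/185267379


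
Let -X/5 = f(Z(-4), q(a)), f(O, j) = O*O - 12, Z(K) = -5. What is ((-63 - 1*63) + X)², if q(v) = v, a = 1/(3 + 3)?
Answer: 36481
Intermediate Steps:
a = ⅙ (a = 1/6 = ⅙ ≈ 0.16667)
f(O, j) = -12 + O² (f(O, j) = O² - 12 = -12 + O²)
X = -65 (X = -5*(-12 + (-5)²) = -5*(-12 + 25) = -5*13 = -65)
((-63 - 1*63) + X)² = ((-63 - 1*63) - 65)² = ((-63 - 63) - 65)² = (-126 - 65)² = (-191)² = 36481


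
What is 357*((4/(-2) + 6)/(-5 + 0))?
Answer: -1428/5 ≈ -285.60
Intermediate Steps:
357*((4/(-2) + 6)/(-5 + 0)) = 357*((4*(-½) + 6)/(-5)) = 357*((-2 + 6)*(-⅕)) = 357*(4*(-⅕)) = 357*(-⅘) = -1428/5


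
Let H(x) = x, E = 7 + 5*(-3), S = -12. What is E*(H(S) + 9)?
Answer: 24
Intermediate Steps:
E = -8 (E = 7 - 15 = -8)
E*(H(S) + 9) = -8*(-12 + 9) = -8*(-3) = 24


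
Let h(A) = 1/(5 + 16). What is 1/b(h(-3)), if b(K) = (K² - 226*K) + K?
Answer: -441/4724 ≈ -0.093353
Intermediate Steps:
h(A) = 1/21
b(K) = K² - 225*K
1/b(h(-3)) = 1/((-225 + 1/21)/21) = 1/((1/21)*(-4724/21)) = 1/(-4724/441) = -441/4724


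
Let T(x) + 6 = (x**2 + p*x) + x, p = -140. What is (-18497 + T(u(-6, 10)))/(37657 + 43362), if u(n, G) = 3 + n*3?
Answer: -16193/81019 ≈ -0.19987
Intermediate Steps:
u(n, G) = 3 + 3*n
T(x) = -6 + x**2 - 139*x (T(x) = -6 + ((x**2 - 140*x) + x) = -6 + (x**2 - 139*x) = -6 + x**2 - 139*x)
(-18497 + T(u(-6, 10)))/(37657 + 43362) = (-18497 + (-6 + (3 + 3*(-6))**2 - 139*(3 + 3*(-6))))/(37657 + 43362) = (-18497 + (-6 + (3 - 18)**2 - 139*(3 - 18)))/81019 = (-18497 + (-6 + (-15)**2 - 139*(-15)))*(1/81019) = (-18497 + (-6 + 225 + 2085))*(1/81019) = (-18497 + 2304)*(1/81019) = -16193*1/81019 = -16193/81019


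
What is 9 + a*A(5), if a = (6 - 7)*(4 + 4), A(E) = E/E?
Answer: 1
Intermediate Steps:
A(E) = 1
a = -8 (a = -1*8 = -8)
9 + a*A(5) = 9 - 8*1 = 9 - 8 = 1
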